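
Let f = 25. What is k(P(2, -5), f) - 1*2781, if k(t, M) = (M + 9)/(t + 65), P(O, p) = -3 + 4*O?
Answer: -97318/35 ≈ -2780.5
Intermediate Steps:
k(t, M) = (9 + M)/(65 + t)
k(P(2, -5), f) - 1*2781 = (9 + 25)/(65 + (-3 + 4*2)) - 1*2781 = 34/(65 + (-3 + 8)) - 2781 = 34/(65 + 5) - 2781 = 34/70 - 2781 = (1/70)*34 - 2781 = 17/35 - 2781 = -97318/35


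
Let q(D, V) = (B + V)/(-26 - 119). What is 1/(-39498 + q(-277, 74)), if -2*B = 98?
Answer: -29/1145447 ≈ -2.5318e-5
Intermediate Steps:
B = -49 (B = -1/2*98 = -49)
q(D, V) = 49/145 - V/145 (q(D, V) = (-49 + V)/(-26 - 119) = (-49 + V)/(-145) = (-49 + V)*(-1/145) = 49/145 - V/145)
1/(-39498 + q(-277, 74)) = 1/(-39498 + (49/145 - 1/145*74)) = 1/(-39498 + (49/145 - 74/145)) = 1/(-39498 - 5/29) = 1/(-1145447/29) = -29/1145447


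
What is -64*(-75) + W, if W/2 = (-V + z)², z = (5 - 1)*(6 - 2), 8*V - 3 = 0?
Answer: 169225/32 ≈ 5288.3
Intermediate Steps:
V = 3/8 (V = 3/8 + (⅛)*0 = 3/8 + 0 = 3/8 ≈ 0.37500)
z = 16 (z = 4*4 = 16)
W = 15625/32 (W = 2*(-1*3/8 + 16)² = 2*(-3/8 + 16)² = 2*(125/8)² = 2*(15625/64) = 15625/32 ≈ 488.28)
-64*(-75) + W = -64*(-75) + 15625/32 = 4800 + 15625/32 = 169225/32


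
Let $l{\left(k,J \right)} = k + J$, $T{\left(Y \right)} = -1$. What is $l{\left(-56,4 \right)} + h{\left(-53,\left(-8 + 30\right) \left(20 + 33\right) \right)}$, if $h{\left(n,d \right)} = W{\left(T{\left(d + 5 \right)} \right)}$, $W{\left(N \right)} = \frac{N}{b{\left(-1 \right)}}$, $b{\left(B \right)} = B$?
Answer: $-51$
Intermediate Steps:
$W{\left(N \right)} = - N$ ($W{\left(N \right)} = \frac{N}{-1} = N \left(-1\right) = - N$)
$h{\left(n,d \right)} = 1$ ($h{\left(n,d \right)} = \left(-1\right) \left(-1\right) = 1$)
$l{\left(k,J \right)} = J + k$
$l{\left(-56,4 \right)} + h{\left(-53,\left(-8 + 30\right) \left(20 + 33\right) \right)} = \left(4 - 56\right) + 1 = -52 + 1 = -51$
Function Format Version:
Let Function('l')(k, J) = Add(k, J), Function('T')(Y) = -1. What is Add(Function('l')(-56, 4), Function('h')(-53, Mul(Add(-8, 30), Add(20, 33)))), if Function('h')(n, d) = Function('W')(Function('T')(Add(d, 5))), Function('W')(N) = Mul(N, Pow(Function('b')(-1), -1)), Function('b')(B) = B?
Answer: -51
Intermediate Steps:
Function('W')(N) = Mul(-1, N) (Function('W')(N) = Mul(N, Pow(-1, -1)) = Mul(N, -1) = Mul(-1, N))
Function('h')(n, d) = 1 (Function('h')(n, d) = Mul(-1, -1) = 1)
Function('l')(k, J) = Add(J, k)
Add(Function('l')(-56, 4), Function('h')(-53, Mul(Add(-8, 30), Add(20, 33)))) = Add(Add(4, -56), 1) = Add(-52, 1) = -51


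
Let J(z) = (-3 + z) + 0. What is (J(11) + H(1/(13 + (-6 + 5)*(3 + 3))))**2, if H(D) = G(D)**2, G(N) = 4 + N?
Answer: 1520289/2401 ≈ 633.19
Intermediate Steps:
J(z) = -3 + z
H(D) = (4 + D)**2
(J(11) + H(1/(13 + (-6 + 5)*(3 + 3))))**2 = ((-3 + 11) + (4 + 1/(13 + (-6 + 5)*(3 + 3)))**2)**2 = (8 + (4 + 1/(13 - 1*6))**2)**2 = (8 + (4 + 1/(13 - 6))**2)**2 = (8 + (4 + 1/7)**2)**2 = (8 + (29/7)**2)**2 = (8 + 841/49)**2 = (1233/49)**2 = 1520289/2401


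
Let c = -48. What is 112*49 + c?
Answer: 5440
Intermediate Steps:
112*49 + c = 112*49 - 48 = 5488 - 48 = 5440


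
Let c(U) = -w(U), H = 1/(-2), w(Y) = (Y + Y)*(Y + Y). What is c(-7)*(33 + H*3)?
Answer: -6174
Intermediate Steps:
w(Y) = 4*Y² (w(Y) = (2*Y)*(2*Y) = 4*Y²)
H = -½ ≈ -0.50000
c(U) = -4*U²
c(-7)*(33 + H*3) = (-4*(-7)²)*(33 - ½*3) = (-4*49)*(33 - 3/2) = -196*63/2 = -6174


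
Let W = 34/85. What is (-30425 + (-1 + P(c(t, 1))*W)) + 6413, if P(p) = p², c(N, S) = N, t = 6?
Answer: -119993/5 ≈ -23999.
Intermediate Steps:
W = ⅖ (W = 34*(1/85) = ⅖ ≈ 0.40000)
(-30425 + (-1 + P(c(t, 1))*W)) + 6413 = (-30425 + (-1 + 6²*(⅖))) + 6413 = (-30425 + (-1 + 36*(⅖))) + 6413 = (-30425 + (-1 + 72/5)) + 6413 = (-30425 + 67/5) + 6413 = -152058/5 + 6413 = -119993/5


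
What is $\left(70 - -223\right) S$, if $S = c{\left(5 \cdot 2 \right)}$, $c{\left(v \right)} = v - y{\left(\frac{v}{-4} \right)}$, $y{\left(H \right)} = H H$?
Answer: $\frac{4395}{4} \approx 1098.8$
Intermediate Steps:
$y{\left(H \right)} = H^{2}$
$c{\left(v \right)} = v - \frac{v^{2}}{16}$ ($c{\left(v \right)} = v - \left(\frac{v}{-4}\right)^{2} = v - \left(v \left(- \frac{1}{4}\right)\right)^{2} = v - \left(- \frac{v}{4}\right)^{2} = v - \frac{v^{2}}{16}$)
$S = \frac{15}{4}$ ($S = \frac{5 \cdot 2 \left(16 - 5 \cdot 2\right)}{16} = \frac{1}{16} \cdot 10 \left(16 - 10\right) = \frac{1}{16} \cdot 10 \cdot 6 = \frac{15}{4} \approx 3.75$)
$\left(70 - -223\right) S = \left(70 - -223\right) \frac{15}{4} = \left(70 + 223\right) \frac{15}{4} = 293 \cdot \frac{15}{4} = \frac{4395}{4}$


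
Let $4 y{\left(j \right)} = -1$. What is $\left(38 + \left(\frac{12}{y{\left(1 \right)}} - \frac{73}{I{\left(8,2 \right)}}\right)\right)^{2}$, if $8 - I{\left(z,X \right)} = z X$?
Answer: $\frac{49}{64} \approx 0.76563$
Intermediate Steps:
$y{\left(j \right)} = - \frac{1}{4}$ ($y{\left(j \right)} = \frac{1}{4} \left(-1\right) = - \frac{1}{4}$)
$I{\left(z,X \right)} = 8 - X z$ ($I{\left(z,X \right)} = 8 - z X = 8 - X z$)
$\left(38 + \left(\frac{12}{y{\left(1 \right)}} - \frac{73}{I{\left(8,2 \right)}}\right)\right)^{2} = \left(38 - \left(48 + \frac{73}{8 - 2 \cdot 8}\right)\right)^{2} = \left(38 - \left(48 + \frac{73}{8 - 16}\right)\right)^{2} = \left(38 - \left(48 + \frac{73}{-8}\right)\right)^{2} = \left(38 - \frac{311}{8}\right)^{2} = \left(- \frac{7}{8}\right)^{2} = \frac{49}{64}$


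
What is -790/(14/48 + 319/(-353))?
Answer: 1338576/1037 ≈ 1290.8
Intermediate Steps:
-790/(14/48 + 319/(-353)) = -790/(14*(1/48) + 319*(-1/353)) = -790/(7/24 - 319/353) = -790/(-5185/8472) = -790*(-8472/5185) = 1338576/1037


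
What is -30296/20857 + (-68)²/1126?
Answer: 31164736/11742491 ≈ 2.6540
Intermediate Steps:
-30296/20857 + (-68)²/1126 = -30296*1/20857 + 4624*(1/1126) = -30296/20857 + 2312/563 = 31164736/11742491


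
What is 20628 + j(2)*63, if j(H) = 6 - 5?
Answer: 20691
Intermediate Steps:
j(H) = 1
20628 + j(2)*63 = 20628 + 1*63 = 20628 + 63 = 20691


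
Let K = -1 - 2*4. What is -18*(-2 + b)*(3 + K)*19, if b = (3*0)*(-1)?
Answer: -4104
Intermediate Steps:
b = 0 (b = 0*(-1) = 0)
K = -9 (K = -1 - 8 = -9)
-18*(-2 + b)*(3 + K)*19 = -18*(-2 + 0)*(3 - 9)*19 = -(-36)*(-6)*19 = -18*12*19 = -216*19 = -4104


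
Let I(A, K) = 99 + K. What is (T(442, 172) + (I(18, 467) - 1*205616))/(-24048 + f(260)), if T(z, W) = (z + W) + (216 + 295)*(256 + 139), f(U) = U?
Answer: 2591/23788 ≈ 0.10892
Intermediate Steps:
T(z, W) = 201845 + W + z (T(z, W) = (W + z) + 511*395 = (W + z) + 201845 = 201845 + W + z)
(T(442, 172) + (I(18, 467) - 1*205616))/(-24048 + f(260)) = ((201845 + 172 + 442) + ((99 + 467) - 1*205616))/(-24048 + 260) = (202459 + (566 - 205616))/(-23788) = (202459 - 205050)*(-1/23788) = -2591*(-1/23788) = 2591/23788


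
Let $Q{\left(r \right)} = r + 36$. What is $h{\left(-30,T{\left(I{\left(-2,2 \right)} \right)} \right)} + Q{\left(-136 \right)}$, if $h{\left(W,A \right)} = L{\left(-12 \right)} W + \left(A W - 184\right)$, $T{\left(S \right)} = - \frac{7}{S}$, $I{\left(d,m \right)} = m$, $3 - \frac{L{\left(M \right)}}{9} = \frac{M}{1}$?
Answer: $-4229$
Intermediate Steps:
$L{\left(M \right)} = 27 - 9 M$ ($L{\left(M \right)} = 27 - 9 \frac{M}{1} = 27 - 9 M 1 = 27 - 9 M$)
$h{\left(W,A \right)} = -184 + 135 W + A W$ ($h{\left(W,A \right)} = \left(27 - -108\right) W + \left(A W - 184\right) = \left(27 + 108\right) W + \left(-184 + A W\right) = 135 W + \left(-184 + A W\right) = -184 + 135 W + A W$)
$Q{\left(r \right)} = 36 + r$
$h{\left(-30,T{\left(I{\left(-2,2 \right)} \right)} \right)} + Q{\left(-136 \right)} = \left(-184 + 135 \left(-30\right) + - \frac{7}{2} \left(-30\right)\right) + \left(36 - 136\right) = \left(-184 - 4050 + \left(-7\right) \frac{1}{2} \left(-30\right)\right) - 100 = \left(-184 - 4050 - -105\right) - 100 = \left(-184 - 4050 + 105\right) - 100 = -4129 - 100 = -4229$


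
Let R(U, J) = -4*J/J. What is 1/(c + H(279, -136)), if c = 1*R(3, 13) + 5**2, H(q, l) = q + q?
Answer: 1/579 ≈ 0.0017271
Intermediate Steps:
R(U, J) = -4 (R(U, J) = -4*1 = -4)
H(q, l) = 2*q
c = 21 (c = 1*(-4) + 5**2 = -4 + 25 = 21)
1/(c + H(279, -136)) = 1/(21 + 2*279) = 1/(21 + 558) = 1/579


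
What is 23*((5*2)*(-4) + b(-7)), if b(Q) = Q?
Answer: -1081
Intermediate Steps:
23*((5*2)*(-4) + b(-7)) = 23*((5*2)*(-4) - 7) = 23*(10*(-4) - 7) = 23*(-40 - 7) = 23*(-47) = -1081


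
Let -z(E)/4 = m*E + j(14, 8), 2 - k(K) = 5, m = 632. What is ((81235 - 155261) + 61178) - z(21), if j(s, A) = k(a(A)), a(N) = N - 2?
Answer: 40228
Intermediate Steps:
a(N) = -2 + N
k(K) = -3 (k(K) = 2 - 1*5 = 2 - 5 = -3)
j(s, A) = -3
z(E) = 12 - 2528*E (z(E) = -4*(632*E - 3) = -4*(-3 + 632*E) = 12 - 2528*E)
((81235 - 155261) + 61178) - z(21) = ((81235 - 155261) + 61178) - (12 - 2528*21) = (-74026 + 61178) - (12 - 53088) = -12848 - 1*(-53076) = -12848 + 53076 = 40228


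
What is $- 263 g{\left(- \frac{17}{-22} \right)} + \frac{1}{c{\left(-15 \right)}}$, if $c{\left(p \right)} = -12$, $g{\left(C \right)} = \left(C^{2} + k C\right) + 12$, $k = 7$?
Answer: $- \frac{1719064}{363} \approx -4735.7$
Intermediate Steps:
$g{\left(C \right)} = 12 + C^{2} + 7 C$ ($g{\left(C \right)} = \left(C^{2} + 7 C\right) + 12 = 12 + C^{2} + 7 C$)
$- 263 g{\left(- \frac{17}{-22} \right)} + \frac{1}{c{\left(-15 \right)}} = - 263 \left(12 + \left(- \frac{17}{-22}\right)^{2} + 7 \left(- \frac{17}{-22}\right)\right) + \frac{1}{-12} = - 263 \left(12 + \left(\left(-17\right) \left(- \frac{1}{22}\right)\right)^{2} + 7 \left(\left(-17\right) \left(- \frac{1}{22}\right)\right)\right) - \frac{1}{12} = - 263 \left(12 + \left(\frac{17}{22}\right)^{2} + 7 \cdot \frac{17}{22}\right) - \frac{1}{12} = - 263 \left(12 + \frac{289}{484} + \frac{119}{22}\right) - \frac{1}{12} = \left(-263\right) \frac{8715}{484} - \frac{1}{12} = - \frac{2292045}{484} - \frac{1}{12} = - \frac{1719064}{363}$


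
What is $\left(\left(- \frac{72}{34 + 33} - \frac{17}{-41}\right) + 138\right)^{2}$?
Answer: $\frac{142334916529}{7546009} \approx 18862.0$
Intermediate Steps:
$\left(\left(- \frac{72}{34 + 33} - \frac{17}{-41}\right) + 138\right)^{2} = \left(\left(- \frac{72}{67} - - \frac{17}{41}\right) + 138\right)^{2} = \left(\left(\left(-72\right) \frac{1}{67} + \frac{17}{41}\right) + 138\right)^{2} = \left(\left(- \frac{72}{67} + \frac{17}{41}\right) + 138\right)^{2} = \left(- \frac{1813}{2747} + 138\right)^{2} = \left(\frac{377273}{2747}\right)^{2} = \frac{142334916529}{7546009}$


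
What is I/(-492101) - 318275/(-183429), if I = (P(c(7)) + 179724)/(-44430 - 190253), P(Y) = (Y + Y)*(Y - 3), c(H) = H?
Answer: 36756893101679945/21183800473912707 ≈ 1.7351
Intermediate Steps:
P(Y) = 2*Y*(-3 + Y) (P(Y) = (2*Y)*(-3 + Y) = 2*Y*(-3 + Y))
I = -179780/234683 (I = (2*7*(-3 + 7) + 179724)/(-44430 - 190253) = (2*7*4 + 179724)/(-234683) = (56 + 179724)*(-1/234683) = 179780*(-1/234683) = -179780/234683 ≈ -0.76605)
I/(-492101) - 318275/(-183429) = -179780/234683/(-492101) - 318275/(-183429) = -179780/234683*(-1/492101) - 318275*(-1/183429) = 179780/115487738983 + 318275/183429 = 36756893101679945/21183800473912707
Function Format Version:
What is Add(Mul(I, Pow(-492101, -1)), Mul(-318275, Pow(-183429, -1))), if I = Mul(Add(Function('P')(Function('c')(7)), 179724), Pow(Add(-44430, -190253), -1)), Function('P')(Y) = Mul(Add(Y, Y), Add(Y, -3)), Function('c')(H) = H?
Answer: Rational(36756893101679945, 21183800473912707) ≈ 1.7351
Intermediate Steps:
Function('P')(Y) = Mul(2, Y, Add(-3, Y)) (Function('P')(Y) = Mul(Mul(2, Y), Add(-3, Y)) = Mul(2, Y, Add(-3, Y)))
I = Rational(-179780, 234683) (I = Mul(Add(Mul(2, 7, Add(-3, 7)), 179724), Pow(Add(-44430, -190253), -1)) = Mul(Add(Mul(2, 7, 4), 179724), Pow(-234683, -1)) = Mul(Add(56, 179724), Rational(-1, 234683)) = Mul(179780, Rational(-1, 234683)) = Rational(-179780, 234683) ≈ -0.76605)
Add(Mul(I, Pow(-492101, -1)), Mul(-318275, Pow(-183429, -1))) = Add(Mul(Rational(-179780, 234683), Pow(-492101, -1)), Mul(-318275, Pow(-183429, -1))) = Add(Mul(Rational(-179780, 234683), Rational(-1, 492101)), Mul(-318275, Rational(-1, 183429))) = Add(Rational(179780, 115487738983), Rational(318275, 183429)) = Rational(36756893101679945, 21183800473912707)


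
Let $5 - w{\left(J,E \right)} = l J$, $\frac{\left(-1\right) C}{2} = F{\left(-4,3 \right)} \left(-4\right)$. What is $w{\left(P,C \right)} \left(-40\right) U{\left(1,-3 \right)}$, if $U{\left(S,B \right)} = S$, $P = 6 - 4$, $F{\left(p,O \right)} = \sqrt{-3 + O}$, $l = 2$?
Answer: $-40$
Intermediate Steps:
$P = 2$ ($P = 6 - 4 = 2$)
$C = 0$ ($C = - 2 \sqrt{-3 + 3} \left(-4\right) = - 2 \sqrt{0} \left(-4\right) = - 2 \cdot 0 \left(-4\right) = \left(-2\right) 0 = 0$)
$w{\left(J,E \right)} = 5 - 2 J$
$w{\left(P,C \right)} \left(-40\right) U{\left(1,-3 \right)} = \left(5 - 4\right) \left(-40\right) 1 = 1 \left(-40\right) 1 = \left(-40\right) 1 = -40$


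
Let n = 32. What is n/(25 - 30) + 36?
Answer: 148/5 ≈ 29.600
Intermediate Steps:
n/(25 - 30) + 36 = 32/(25 - 30) + 36 = 32/(-5) + 36 = 32*(-⅕) + 36 = -32/5 + 36 = 148/5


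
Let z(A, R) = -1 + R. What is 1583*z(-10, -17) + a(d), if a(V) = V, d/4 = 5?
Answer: -28474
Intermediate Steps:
d = 20 (d = 4*5 = 20)
1583*z(-10, -17) + a(d) = 1583*(-1 - 17) + 20 = 1583*(-18) + 20 = -28494 + 20 = -28474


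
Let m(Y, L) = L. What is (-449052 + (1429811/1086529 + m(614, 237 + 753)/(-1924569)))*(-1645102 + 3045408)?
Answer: -146100133069672024942302/232344447889 ≈ -6.2881e+11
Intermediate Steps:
(-449052 + (1429811/1086529 + m(614, 237 + 753)/(-1924569)))*(-1645102 + 3045408) = (-449052 + (1429811/1086529 + (237 + 753)/(-1924569)))*(-1645102 + 3045408) = (-449052 + (1429811*(1/1086529) + 990*(-1/1924569)))*1400306 = (-449052 + (1429811/1086529 - 110/213841))*1400306 = (-449052 + 305632695861/232344447889)*1400306 = -104334433380755367/232344447889*1400306 = -146100133069672024942302/232344447889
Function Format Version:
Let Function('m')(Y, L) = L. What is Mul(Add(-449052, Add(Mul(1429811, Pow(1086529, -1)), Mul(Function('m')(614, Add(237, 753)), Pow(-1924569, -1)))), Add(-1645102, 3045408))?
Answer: Rational(-146100133069672024942302, 232344447889) ≈ -6.2881e+11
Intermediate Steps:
Mul(Add(-449052, Add(Mul(1429811, Pow(1086529, -1)), Mul(Function('m')(614, Add(237, 753)), Pow(-1924569, -1)))), Add(-1645102, 3045408)) = Mul(Add(-449052, Add(Mul(1429811, Pow(1086529, -1)), Mul(Add(237, 753), Pow(-1924569, -1)))), Add(-1645102, 3045408)) = Mul(Add(-449052, Add(Mul(1429811, Rational(1, 1086529)), Mul(990, Rational(-1, 1924569)))), 1400306) = Mul(Add(-449052, Add(Rational(1429811, 1086529), Rational(-110, 213841))), 1400306) = Mul(Add(-449052, Rational(305632695861, 232344447889)), 1400306) = Mul(Rational(-104334433380755367, 232344447889), 1400306) = Rational(-146100133069672024942302, 232344447889)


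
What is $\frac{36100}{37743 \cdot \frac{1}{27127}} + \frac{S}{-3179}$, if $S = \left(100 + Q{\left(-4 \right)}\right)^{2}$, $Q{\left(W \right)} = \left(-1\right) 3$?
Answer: $\frac{3112790937413}{119984997} \approx 25943.0$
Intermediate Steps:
$Q{\left(W \right)} = -3$
$S = 9409$ ($S = \left(100 - 3\right)^{2} = 97^{2} = 9409$)
$\frac{36100}{37743 \cdot \frac{1}{27127}} + \frac{S}{-3179} = \frac{36100}{37743 \cdot \frac{1}{27127}} + \frac{9409}{-3179} = \frac{36100}{37743 \cdot \frac{1}{27127}} + 9409 \left(- \frac{1}{3179}\right) = \frac{36100}{\frac{37743}{27127}} - \frac{9409}{3179} = 36100 \cdot \frac{27127}{37743} - \frac{9409}{3179} = \frac{979284700}{37743} - \frac{9409}{3179} = \frac{3112790937413}{119984997}$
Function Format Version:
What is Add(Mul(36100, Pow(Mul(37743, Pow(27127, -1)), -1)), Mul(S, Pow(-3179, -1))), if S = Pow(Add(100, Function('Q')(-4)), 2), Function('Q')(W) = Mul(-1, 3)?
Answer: Rational(3112790937413, 119984997) ≈ 25943.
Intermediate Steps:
Function('Q')(W) = -3
S = 9409 (S = Pow(Add(100, -3), 2) = Pow(97, 2) = 9409)
Add(Mul(36100, Pow(Mul(37743, Pow(27127, -1)), -1)), Mul(S, Pow(-3179, -1))) = Add(Mul(36100, Pow(Mul(37743, Pow(27127, -1)), -1)), Mul(9409, Pow(-3179, -1))) = Add(Mul(36100, Pow(Mul(37743, Rational(1, 27127)), -1)), Mul(9409, Rational(-1, 3179))) = Add(Mul(36100, Pow(Rational(37743, 27127), -1)), Rational(-9409, 3179)) = Add(Mul(36100, Rational(27127, 37743)), Rational(-9409, 3179)) = Add(Rational(979284700, 37743), Rational(-9409, 3179)) = Rational(3112790937413, 119984997)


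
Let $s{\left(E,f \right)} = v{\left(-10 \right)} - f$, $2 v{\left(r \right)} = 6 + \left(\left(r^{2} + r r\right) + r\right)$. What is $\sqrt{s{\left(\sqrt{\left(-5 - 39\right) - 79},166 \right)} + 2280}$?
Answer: $2 \sqrt{553} \approx 47.032$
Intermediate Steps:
$v{\left(r \right)} = 3 + r^{2} + \frac{r}{2}$ ($v{\left(r \right)} = \frac{6 + \left(\left(r^{2} + r r\right) + r\right)}{2} = \frac{6 + \left(\left(r^{2} + r^{2}\right) + r\right)}{2} = \frac{6 + \left(2 r^{2} + r\right)}{2} = \frac{6 + \left(r + 2 r^{2}\right)}{2} = \frac{6 + r + 2 r^{2}}{2} = 3 + r^{2} + \frac{r}{2}$)
$s{\left(E,f \right)} = 98 - f$ ($s{\left(E,f \right)} = \left(3 + \left(-10\right)^{2} + \frac{1}{2} \left(-10\right)\right) - f = \left(3 + 100 - 5\right) - f = 98 - f$)
$\sqrt{s{\left(\sqrt{\left(-5 - 39\right) - 79},166 \right)} + 2280} = \sqrt{\left(98 - 166\right) + 2280} = \sqrt{-68 + 2280} = \sqrt{2212} = 2 \sqrt{553}$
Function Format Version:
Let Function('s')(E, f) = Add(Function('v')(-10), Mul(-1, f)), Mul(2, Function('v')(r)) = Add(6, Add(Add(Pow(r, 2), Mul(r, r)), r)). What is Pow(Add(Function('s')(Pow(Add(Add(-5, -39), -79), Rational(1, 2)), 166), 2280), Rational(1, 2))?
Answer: Mul(2, Pow(553, Rational(1, 2))) ≈ 47.032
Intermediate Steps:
Function('v')(r) = Add(3, Pow(r, 2), Mul(Rational(1, 2), r)) (Function('v')(r) = Mul(Rational(1, 2), Add(6, Add(Add(Pow(r, 2), Mul(r, r)), r))) = Mul(Rational(1, 2), Add(6, Add(Add(Pow(r, 2), Pow(r, 2)), r))) = Mul(Rational(1, 2), Add(6, Add(Mul(2, Pow(r, 2)), r))) = Mul(Rational(1, 2), Add(6, Add(r, Mul(2, Pow(r, 2))))) = Mul(Rational(1, 2), Add(6, r, Mul(2, Pow(r, 2)))) = Add(3, Pow(r, 2), Mul(Rational(1, 2), r)))
Function('s')(E, f) = Add(98, Mul(-1, f)) (Function('s')(E, f) = Add(Add(3, Pow(-10, 2), Mul(Rational(1, 2), -10)), Mul(-1, f)) = Add(Add(3, 100, -5), Mul(-1, f)) = Add(98, Mul(-1, f)))
Pow(Add(Function('s')(Pow(Add(Add(-5, -39), -79), Rational(1, 2)), 166), 2280), Rational(1, 2)) = Pow(Add(Add(98, Mul(-1, 166)), 2280), Rational(1, 2)) = Pow(Add(Add(98, -166), 2280), Rational(1, 2)) = Pow(Add(-68, 2280), Rational(1, 2)) = Pow(2212, Rational(1, 2)) = Mul(2, Pow(553, Rational(1, 2)))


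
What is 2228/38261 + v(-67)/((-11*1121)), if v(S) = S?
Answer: 30036955/471796391 ≈ 0.063665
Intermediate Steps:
2228/38261 + v(-67)/((-11*1121)) = 2228/38261 - 67/((-11*1121)) = 2228*(1/38261) - 67/(-12331) = 2228/38261 - 67*(-1/12331) = 2228/38261 + 67/12331 = 30036955/471796391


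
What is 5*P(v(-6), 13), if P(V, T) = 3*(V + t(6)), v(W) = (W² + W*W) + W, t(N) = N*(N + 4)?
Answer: 1890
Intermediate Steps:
t(N) = N*(4 + N)
v(W) = W + 2*W² (v(W) = (W² + W²) + W = 2*W² + W = W + 2*W²)
P(V, T) = 180 + 3*V (P(V, T) = 3*(V + 6*(4 + 6)) = 3*(V + 6*10) = 3*(V + 60) = 3*(60 + V) = 180 + 3*V)
5*P(v(-6), 13) = 5*(180 + 3*(-6*(1 + 2*(-6)))) = 5*(180 + 3*(-6*(1 - 12))) = 5*(180 + 3*(-6*(-11))) = 5*(180 + 3*66) = 5*(180 + 198) = 5*378 = 1890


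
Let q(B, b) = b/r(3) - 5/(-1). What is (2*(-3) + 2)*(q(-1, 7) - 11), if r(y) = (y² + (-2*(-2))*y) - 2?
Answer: 428/19 ≈ 22.526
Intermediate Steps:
r(y) = -2 + y² + 4*y (r(y) = (y² + 4*y) - 2 = -2 + y² + 4*y)
q(B, b) = 5 + b/19 (q(B, b) = b/(-2 + 3² + 4*3) - 5/(-1) = b/(-2 + 9 + 12) - 5*(-1) = b/19 + 5 = 5 + b/19)
(2*(-3) + 2)*(q(-1, 7) - 11) = (2*(-3) + 2)*((5 + (1/19)*7) - 11) = (-6 + 2)*((5 + 7/19) - 11) = -4*(102/19 - 11) = -4*(-107/19) = 428/19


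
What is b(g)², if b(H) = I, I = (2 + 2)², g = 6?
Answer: 256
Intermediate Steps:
I = 16 (I = 4² = 16)
b(H) = 16
b(g)² = 16² = 256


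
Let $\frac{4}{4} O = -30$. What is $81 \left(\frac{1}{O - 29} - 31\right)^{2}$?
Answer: $\frac{271260900}{3481} \approx 77926.0$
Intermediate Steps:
$O = -30$
$81 \left(\frac{1}{O - 29} - 31\right)^{2} = 81 \left(\frac{1}{-30 - 29} - 31\right)^{2} = 81 \left(\frac{1}{-59} - 31\right)^{2} = 81 \left(- \frac{1}{59} - 31\right)^{2} = 81 \left(- \frac{1830}{59}\right)^{2} = 81 \cdot \frac{3348900}{3481} = \frac{271260900}{3481}$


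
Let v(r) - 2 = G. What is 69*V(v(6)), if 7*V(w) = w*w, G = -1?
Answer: 69/7 ≈ 9.8571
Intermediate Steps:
v(r) = 1 (v(r) = 2 - 1 = 1)
V(w) = w**2/7 (V(w) = (w*w)/7 = w**2/7)
69*V(v(6)) = 69*((1/7)*1**2) = 69*((1/7)*1) = 69*(1/7) = 69/7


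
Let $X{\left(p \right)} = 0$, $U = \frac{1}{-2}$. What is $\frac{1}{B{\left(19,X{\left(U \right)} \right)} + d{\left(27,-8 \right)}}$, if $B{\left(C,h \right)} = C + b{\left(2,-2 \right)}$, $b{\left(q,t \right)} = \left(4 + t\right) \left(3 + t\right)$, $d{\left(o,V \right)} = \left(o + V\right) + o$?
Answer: $\frac{1}{67} \approx 0.014925$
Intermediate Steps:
$d{\left(o,V \right)} = V + 2 o$ ($d{\left(o,V \right)} = \left(V + o\right) + o = V + 2 o$)
$U = - \frac{1}{2} \approx -0.5$
$b{\left(q,t \right)} = \left(3 + t\right) \left(4 + t\right)$
$B{\left(C,h \right)} = 2 + C$ ($B{\left(C,h \right)} = C + \left(12 + \left(-2\right)^{2} + 7 \left(-2\right)\right) = C + \left(12 + 4 - 14\right) = C + 2 = 2 + C$)
$\frac{1}{B{\left(19,X{\left(U \right)} \right)} + d{\left(27,-8 \right)}} = \frac{1}{\left(2 + 19\right) + \left(-8 + 2 \cdot 27\right)} = \frac{1}{21 + \left(-8 + 54\right)} = \frac{1}{21 + 46} = \frac{1}{67}$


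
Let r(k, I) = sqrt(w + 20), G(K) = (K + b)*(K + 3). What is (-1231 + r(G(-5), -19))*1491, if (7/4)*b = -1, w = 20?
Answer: -1835421 + 2982*sqrt(10) ≈ -1.8260e+6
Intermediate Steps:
b = -4/7 (b = (4/7)*(-1) = -4/7 ≈ -0.57143)
G(K) = (3 + K)*(-4/7 + K) (G(K) = (K - 4/7)*(K + 3) = (-4/7 + K)*(3 + K) = (3 + K)*(-4/7 + K))
r(k, I) = 2*sqrt(10) (r(k, I) = sqrt(20 + 20) = sqrt(40) = 2*sqrt(10))
(-1231 + r(G(-5), -19))*1491 = (-1231 + 2*sqrt(10))*1491 = -1835421 + 2982*sqrt(10)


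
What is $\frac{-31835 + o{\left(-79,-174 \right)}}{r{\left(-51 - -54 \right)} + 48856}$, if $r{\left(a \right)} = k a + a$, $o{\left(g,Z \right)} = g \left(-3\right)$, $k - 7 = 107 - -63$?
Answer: $- \frac{15799}{24695} \approx -0.63976$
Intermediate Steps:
$k = 177$ ($k = 7 + \left(107 - -63\right) = 7 + \left(107 + 63\right) = 7 + 170 = 177$)
$o{\left(g,Z \right)} = - 3 g$
$r{\left(a \right)} = 178 a$ ($r{\left(a \right)} = 177 a + a = 178 a$)
$\frac{-31835 + o{\left(-79,-174 \right)}}{r{\left(-51 - -54 \right)} + 48856} = \frac{-31835 - -237}{178 \left(-51 - -54\right) + 48856} = \frac{-31835 + 237}{178 \left(-51 + 54\right) + 48856} = - \frac{31598}{178 \cdot 3 + 48856} = - \frac{31598}{534 + 48856} = - \frac{31598}{49390} = \left(-31598\right) \frac{1}{49390} = - \frac{15799}{24695}$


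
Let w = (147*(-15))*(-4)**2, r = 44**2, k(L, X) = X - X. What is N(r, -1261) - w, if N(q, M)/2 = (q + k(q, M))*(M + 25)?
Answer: -4750512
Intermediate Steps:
k(L, X) = 0
r = 1936
N(q, M) = 2*q*(25 + M) (N(q, M) = 2*((q + 0)*(M + 25)) = 2*(q*(25 + M)) = 2*q*(25 + M))
w = -35280 (w = -2205*16 = -35280)
N(r, -1261) - w = 2*1936*(25 - 1261) - 1*(-35280) = 2*1936*(-1236) + 35280 = -4785792 + 35280 = -4750512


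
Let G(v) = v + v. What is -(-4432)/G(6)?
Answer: 1108/3 ≈ 369.33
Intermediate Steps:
G(v) = 2*v
-(-4432)/G(6) = -(-4432)/(2*6) = -(-4432)/12 = -1108*(-⅓) = 1108/3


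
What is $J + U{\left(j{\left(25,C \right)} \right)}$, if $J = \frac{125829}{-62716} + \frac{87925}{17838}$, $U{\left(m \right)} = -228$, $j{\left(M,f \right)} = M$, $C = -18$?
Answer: $- \frac{125900109613}{559364004} \approx -225.08$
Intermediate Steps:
$J = \frac{1634883299}{559364004}$ ($J = 125829 \left(- \frac{1}{62716}\right) + 87925 \cdot \frac{1}{17838} = - \frac{125829}{62716} + \frac{87925}{17838} = \frac{1634883299}{559364004} \approx 2.9228$)
$J + U{\left(j{\left(25,C \right)} \right)} = \frac{1634883299}{559364004} - 228 = - \frac{125900109613}{559364004}$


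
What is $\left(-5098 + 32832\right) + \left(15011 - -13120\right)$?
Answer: $55865$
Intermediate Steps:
$\left(-5098 + 32832\right) + \left(15011 - -13120\right) = 27734 + \left(15011 + 13120\right) = 27734 + 28131 = 55865$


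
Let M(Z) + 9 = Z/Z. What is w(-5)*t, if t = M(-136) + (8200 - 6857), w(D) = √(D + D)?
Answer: 1335*I*√10 ≈ 4221.6*I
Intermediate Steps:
M(Z) = -8 (M(Z) = -9 + Z/Z = -9 + 1 = -8)
w(D) = √2*√D (w(D) = √(2*D) = √2*√D)
t = 1335 (t = -8 + (8200 - 6857) = -8 + 1343 = 1335)
w(-5)*t = (√2*√(-5))*1335 = (√2*(I*√5))*1335 = (I*√10)*1335 = 1335*I*√10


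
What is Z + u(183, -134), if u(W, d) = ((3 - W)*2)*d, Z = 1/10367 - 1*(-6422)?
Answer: 566680955/10367 ≈ 54662.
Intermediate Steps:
Z = 66576875/10367 (Z = 1/10367 + 6422 = 66576875/10367 ≈ 6422.0)
u(W, d) = d*(6 - 2*W) (u(W, d) = (6 - 2*W)*d = d*(6 - 2*W))
Z + u(183, -134) = 66576875/10367 + 2*(-134)*(3 - 1*183) = 66576875/10367 + 2*(-134)*(3 - 183) = 66576875/10367 + 2*(-134)*(-180) = 66576875/10367 + 48240 = 566680955/10367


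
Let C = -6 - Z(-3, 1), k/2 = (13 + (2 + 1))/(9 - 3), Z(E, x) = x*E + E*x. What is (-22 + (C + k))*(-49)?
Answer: 2450/3 ≈ 816.67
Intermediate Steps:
Z(E, x) = 2*E*x (Z(E, x) = E*x + E*x = 2*E*x)
k = 16/3 (k = 2*((13 + (2 + 1))/(9 - 3)) = 2*((13 + 3)/6) = 2*(16*(⅙)) = 2*(8/3) = 16/3 ≈ 5.3333)
C = 0 (C = -6 - 2*(-3) = -6 - 1*(-6) = -6 + 6 = 0)
(-22 + (C + k))*(-49) = (-22 + (0 + 16/3))*(-49) = (-22 + 16/3)*(-49) = -50/3*(-49) = 2450/3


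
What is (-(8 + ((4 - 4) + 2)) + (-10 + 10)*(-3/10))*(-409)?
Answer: 4090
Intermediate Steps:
(-(8 + ((4 - 4) + 2)) + (-10 + 10)*(-3/10))*(-409) = (-(8 + (0 + 2)) + 0*(-3*1/10))*(-409) = (-(8 + 2) + 0*(-3/10))*(-409) = (-1*10 + 0)*(-409) = (-10 + 0)*(-409) = -10*(-409) = 4090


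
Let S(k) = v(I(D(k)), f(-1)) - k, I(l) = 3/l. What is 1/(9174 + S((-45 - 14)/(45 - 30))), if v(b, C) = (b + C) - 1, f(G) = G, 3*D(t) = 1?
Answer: 15/137774 ≈ 0.00010887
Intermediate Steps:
D(t) = ⅓ (D(t) = (⅓)*1 = ⅓)
v(b, C) = -1 + C + b (v(b, C) = (C + b) - 1 = -1 + C + b)
S(k) = 7 - k (S(k) = (-1 - 1 + 3/(⅓)) - k = (-1 - 1 + 3*3) - k = (-1 - 1 + 9) - k = 7 - k)
1/(9174 + S((-45 - 14)/(45 - 30))) = 1/(9174 + (7 - (-45 - 14)/(45 - 30))) = 1/(9174 + (7 - (-59)/15)) = 1/(9174 + (7 - 1*(-59/15))) = 1/(9174 + (7 + 59/15)) = 1/(9174 + 164/15) = 1/(137774/15) = 15/137774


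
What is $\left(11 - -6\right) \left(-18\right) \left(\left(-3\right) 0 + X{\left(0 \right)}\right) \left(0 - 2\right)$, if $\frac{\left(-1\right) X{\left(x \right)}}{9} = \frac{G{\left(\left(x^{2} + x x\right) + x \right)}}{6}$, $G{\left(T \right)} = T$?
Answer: $0$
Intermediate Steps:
$X{\left(x \right)} = - 3 x^{2} - \frac{3 x}{2}$ ($X{\left(x \right)} = - 9 \frac{\left(x^{2} + x x\right) + x}{6} = - 9 \left(\left(x^{2} + x^{2}\right) + x\right) \frac{1}{6} = - 9 \left(2 x^{2} + x\right) \frac{1}{6} = - 9 \left(x + 2 x^{2}\right) \frac{1}{6} = - 9 \left(\frac{x^{2}}{3} + \frac{x}{6}\right) = - 3 x^{2} - \frac{3 x}{2}$)
$\left(11 - -6\right) \left(-18\right) \left(\left(-3\right) 0 + X{\left(0 \right)}\right) \left(0 - 2\right) = \left(11 - -6\right) \left(-18\right) \left(\left(-3\right) 0 - 0 \left(1 + 2 \cdot 0\right)\right) \left(0 - 2\right) = \left(11 + 6\right) \left(-18\right) \left(0 - 0 \left(1 + 0\right)\right) \left(-2\right) = 17 \left(-18\right) \left(0 - 0 \cdot 1\right) \left(-2\right) = - 306 \left(0 + 0\right) \left(-2\right) = - 306 \cdot 0 \left(-2\right) = \left(-306\right) 0 = 0$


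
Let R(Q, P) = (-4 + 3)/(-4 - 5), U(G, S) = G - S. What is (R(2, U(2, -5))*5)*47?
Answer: 235/9 ≈ 26.111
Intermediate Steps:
R(Q, P) = ⅑ (R(Q, P) = -1/(-9) = -1*(-⅑) = ⅑)
(R(2, U(2, -5))*5)*47 = ((⅑)*5)*47 = (5/9)*47 = 235/9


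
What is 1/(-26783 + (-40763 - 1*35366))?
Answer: -1/102912 ≈ -9.7170e-6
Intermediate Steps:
1/(-26783 + (-40763 - 1*35366)) = 1/(-26783 + (-40763 - 35366)) = 1/(-26783 - 76129) = 1/(-102912) = -1/102912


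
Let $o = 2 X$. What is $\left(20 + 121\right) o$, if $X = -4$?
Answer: $-1128$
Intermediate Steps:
$o = -8$ ($o = 2 \left(-4\right) = -8$)
$\left(20 + 121\right) o = \left(20 + 121\right) \left(-8\right) = 141 \left(-8\right) = -1128$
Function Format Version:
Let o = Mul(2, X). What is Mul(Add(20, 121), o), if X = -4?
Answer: -1128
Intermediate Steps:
o = -8 (o = Mul(2, -4) = -8)
Mul(Add(20, 121), o) = Mul(Add(20, 121), -8) = Mul(141, -8) = -1128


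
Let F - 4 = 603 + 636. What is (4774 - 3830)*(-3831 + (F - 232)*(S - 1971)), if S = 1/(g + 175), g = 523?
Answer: -657762380280/349 ≈ -1.8847e+9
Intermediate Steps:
S = 1/698 (S = 1/(523 + 175) = 1/698 ≈ 0.0014327)
F = 1243 (F = 4 + (603 + 636) = 4 + 1239 = 1243)
(4774 - 3830)*(-3831 + (F - 232)*(S - 1971)) = (4774 - 3830)*(-3831 + (1243 - 232)*(1/698 - 1971)) = 944*(-3831 + 1011*(-1375757/698)) = 944*(-3831 - 1390890327/698) = 944*(-1393564365/698) = -657762380280/349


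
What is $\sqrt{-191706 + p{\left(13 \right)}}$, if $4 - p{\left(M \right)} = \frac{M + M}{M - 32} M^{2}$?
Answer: $\frac{6 i \sqrt{1920026}}{19} \approx 437.57 i$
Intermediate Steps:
$p{\left(M \right)} = 4 - \frac{2 M^{3}}{-32 + M}$ ($p{\left(M \right)} = 4 - \frac{M + M}{M - 32} M^{2} = 4 - \frac{2 M}{-32 + M} M^{2} = 4 - \frac{2 M^{3}}{-32 + M}$)
$\sqrt{-191706 + p{\left(13 \right)}} = \sqrt{-191706 + \frac{2 \left(-64 - 13^{3} + 2 \cdot 13\right)}{-32 + 13}} = \sqrt{-191706 + \frac{2 \left(-64 - 2197 + 26\right)}{-19}} = \sqrt{-191706 + 2 \left(- \frac{1}{19}\right) \left(-64 - 2197 + 26\right)} = \sqrt{-191706 + 2 \left(- \frac{1}{19}\right) \left(-2235\right)} = \sqrt{-191706 + \frac{4470}{19}} = \sqrt{- \frac{3637944}{19}} = \frac{6 i \sqrt{1920026}}{19}$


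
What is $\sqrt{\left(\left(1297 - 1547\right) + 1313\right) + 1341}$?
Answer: $2 \sqrt{601} \approx 49.031$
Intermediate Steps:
$\sqrt{\left(\left(1297 - 1547\right) + 1313\right) + 1341} = \sqrt{\left(-250 + 1313\right) + 1341} = \sqrt{1063 + 1341} = \sqrt{2404} = 2 \sqrt{601}$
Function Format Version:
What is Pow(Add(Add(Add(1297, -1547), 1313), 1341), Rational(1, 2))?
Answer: Mul(2, Pow(601, Rational(1, 2))) ≈ 49.031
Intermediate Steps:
Pow(Add(Add(Add(1297, -1547), 1313), 1341), Rational(1, 2)) = Pow(Add(Add(-250, 1313), 1341), Rational(1, 2)) = Pow(Add(1063, 1341), Rational(1, 2)) = Pow(2404, Rational(1, 2)) = Mul(2, Pow(601, Rational(1, 2)))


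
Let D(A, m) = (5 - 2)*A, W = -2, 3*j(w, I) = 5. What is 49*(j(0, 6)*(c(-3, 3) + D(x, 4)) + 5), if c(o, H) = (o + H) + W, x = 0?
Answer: 245/3 ≈ 81.667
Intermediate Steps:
j(w, I) = 5/3 (j(w, I) = (1/3)*5 = 5/3)
D(A, m) = 3*A
c(o, H) = -2 + H + o (c(o, H) = (o + H) - 2 = (H + o) - 2 = -2 + H + o)
49*(j(0, 6)*(c(-3, 3) + D(x, 4)) + 5) = 49*(5*((-2 + 3 - 3) + 3*0)/3 + 5) = 49*(5*(-2 + 0)/3 + 5) = 49*((5/3)*(-2) + 5) = 49*(-10/3 + 5) = 49*(5/3) = 245/3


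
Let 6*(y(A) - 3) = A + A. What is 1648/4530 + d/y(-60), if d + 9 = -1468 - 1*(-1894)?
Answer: -930497/38505 ≈ -24.166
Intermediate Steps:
y(A) = 3 + A/3 (y(A) = 3 + (A + A)/6 = 3 + (2*A)/6 = 3 + A/3)
d = 417 (d = -9 + (-1468 - 1*(-1894)) = -9 + (-1468 + 1894) = -9 + 426 = 417)
1648/4530 + d/y(-60) = 1648/4530 + 417/(3 + (⅓)*(-60)) = 1648*(1/4530) + 417/(3 - 20) = 824/2265 + 417/(-17) = 824/2265 + 417*(-1/17) = 824/2265 - 417/17 = -930497/38505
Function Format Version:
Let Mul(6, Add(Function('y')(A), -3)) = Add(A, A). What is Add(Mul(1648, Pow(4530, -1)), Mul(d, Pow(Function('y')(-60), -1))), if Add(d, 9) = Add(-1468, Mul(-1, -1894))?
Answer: Rational(-930497, 38505) ≈ -24.166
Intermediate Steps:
Function('y')(A) = Add(3, Mul(Rational(1, 3), A)) (Function('y')(A) = Add(3, Mul(Rational(1, 6), Add(A, A))) = Add(3, Mul(Rational(1, 6), Mul(2, A))) = Add(3, Mul(Rational(1, 3), A)))
d = 417 (d = Add(-9, Add(-1468, Mul(-1, -1894))) = Add(-9, Add(-1468, 1894)) = Add(-9, 426) = 417)
Add(Mul(1648, Pow(4530, -1)), Mul(d, Pow(Function('y')(-60), -1))) = Add(Mul(1648, Pow(4530, -1)), Mul(417, Pow(Add(3, Mul(Rational(1, 3), -60)), -1))) = Add(Mul(1648, Rational(1, 4530)), Mul(417, Pow(Add(3, -20), -1))) = Add(Rational(824, 2265), Mul(417, Pow(-17, -1))) = Add(Rational(824, 2265), Mul(417, Rational(-1, 17))) = Add(Rational(824, 2265), Rational(-417, 17)) = Rational(-930497, 38505)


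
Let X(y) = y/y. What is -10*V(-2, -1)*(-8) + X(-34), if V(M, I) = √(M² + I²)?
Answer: 1 + 80*√5 ≈ 179.89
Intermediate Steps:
V(M, I) = √(I² + M²)
X(y) = 1
-10*V(-2, -1)*(-8) + X(-34) = -10*√((-1)² + (-2)²)*(-8) + 1 = -10*√(1 + 4)*(-8) + 1 = -10*√5*(-8) + 1 = 80*√5 + 1 = 1 + 80*√5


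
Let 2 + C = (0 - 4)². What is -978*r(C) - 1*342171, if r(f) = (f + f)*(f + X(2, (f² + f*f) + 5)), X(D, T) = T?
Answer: -11596995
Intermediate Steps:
C = 14 (C = -2 + (0 - 4)² = -2 + (-4)² = -2 + 16 = 14)
r(f) = 2*f*(5 + f + 2*f²) (r(f) = (f + f)*(f + ((f² + f*f) + 5)) = (2*f)*(f + ((f² + f²) + 5)) = (2*f)*(f + (2*f² + 5)) = (2*f)*(f + (5 + 2*f²)) = (2*f)*(5 + f + 2*f²) = 2*f*(5 + f + 2*f²))
-978*r(C) - 1*342171 = -1956*14*(5 + 14 + 2*14²) - 1*342171 = -1956*14*(5 + 14 + 2*196) - 342171 = -1956*14*(5 + 14 + 392) - 342171 = -1956*14*411 - 342171 = -978*11508 - 342171 = -11254824 - 342171 = -11596995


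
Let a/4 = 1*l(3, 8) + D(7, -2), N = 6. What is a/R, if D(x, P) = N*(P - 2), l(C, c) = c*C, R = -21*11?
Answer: 0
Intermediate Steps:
R = -231
l(C, c) = C*c
D(x, P) = -12 + 6*P (D(x, P) = 6*(P - 2) = 6*(-2 + P) = -12 + 6*P)
a = 0 (a = 4*(1*(3*8) + (-12 + 6*(-2))) = 4*(1*24 + (-12 - 12)) = 4*(24 - 24) = 4*0 = 0)
a/R = 0/(-231) = 0*(-1/231) = 0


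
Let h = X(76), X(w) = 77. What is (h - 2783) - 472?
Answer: -3178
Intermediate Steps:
h = 77
(h - 2783) - 472 = (77 - 2783) - 472 = -2706 - 472 = -3178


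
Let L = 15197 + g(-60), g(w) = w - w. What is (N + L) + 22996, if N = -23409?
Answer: 14784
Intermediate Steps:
g(w) = 0
L = 15197 (L = 15197 + 0 = 15197)
(N + L) + 22996 = (-23409 + 15197) + 22996 = -8212 + 22996 = 14784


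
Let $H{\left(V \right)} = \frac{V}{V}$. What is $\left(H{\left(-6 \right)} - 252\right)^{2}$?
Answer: $63001$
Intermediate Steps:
$H{\left(V \right)} = 1$
$\left(H{\left(-6 \right)} - 252\right)^{2} = \left(1 - 252\right)^{2} = \left(-251\right)^{2} = 63001$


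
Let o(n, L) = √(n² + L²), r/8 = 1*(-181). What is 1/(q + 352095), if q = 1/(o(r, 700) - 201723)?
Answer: 3581649595722663/1261080914388214614064 + √161669/1261080914388214614064 ≈ 2.8401e-6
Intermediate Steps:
r = -1448 (r = 8*(1*(-181)) = 8*(-181) = -1448)
o(n, L) = √(L² + n²)
q = 1/(-201723 + 4*√161669) (q = 1/(√(700² + (-1448)²) - 201723) = 1/(√(490000 + 2096704) - 201723) = 1/(√2586704 - 201723) = 1/(4*√161669 - 201723) = 1/(-201723 + 4*√161669) ≈ -4.9971e-6)
1/(q + 352095) = 1/((-201723/40689582025 - 4*√161669/40689582025) + 352095) = 1/(14326598382890652/40689582025 - 4*√161669/40689582025)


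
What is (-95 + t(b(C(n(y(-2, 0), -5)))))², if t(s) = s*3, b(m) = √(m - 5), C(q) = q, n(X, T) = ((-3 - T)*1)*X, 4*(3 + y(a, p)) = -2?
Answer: 8917 - 1140*I*√3 ≈ 8917.0 - 1974.5*I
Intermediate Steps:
y(a, p) = -7/2 (y(a, p) = -3 + (¼)*(-2) = -3 - ½ = -7/2)
n(X, T) = X*(-3 - T) (n(X, T) = (-3 - T)*X = X*(-3 - T))
b(m) = √(-5 + m)
t(s) = 3*s
(-95 + t(b(C(n(y(-2, 0), -5)))))² = (-95 + 3*√(-5 - 1*(-7/2)*(3 - 5)))² = (-95 + 3*√(-5 - 1*(-7/2)*(-2)))² = (-95 + 3*√(-5 - 7))² = (-95 + 3*√(-12))² = (-95 + 3*(2*I*√3))² = (-95 + 6*I*√3)²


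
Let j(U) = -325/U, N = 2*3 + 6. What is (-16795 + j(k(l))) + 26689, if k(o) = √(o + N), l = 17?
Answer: 9894 - 325*√29/29 ≈ 9833.7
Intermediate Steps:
N = 12 (N = 6 + 6 = 12)
k(o) = √(12 + o) (k(o) = √(o + 12) = √(12 + o))
(-16795 + j(k(l))) + 26689 = (-16795 - 325/√(12 + 17)) + 26689 = (-16795 - 325*√29/29) + 26689 = 9894 - 325*√29/29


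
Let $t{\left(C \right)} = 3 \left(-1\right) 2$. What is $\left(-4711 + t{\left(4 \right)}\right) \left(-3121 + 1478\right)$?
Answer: $7750031$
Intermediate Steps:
$t{\left(C \right)} = -6$ ($t{\left(C \right)} = \left(-3\right) 2 = -6$)
$\left(-4711 + t{\left(4 \right)}\right) \left(-3121 + 1478\right) = \left(-4711 - 6\right) \left(-3121 + 1478\right) = \left(-4717\right) \left(-1643\right) = 7750031$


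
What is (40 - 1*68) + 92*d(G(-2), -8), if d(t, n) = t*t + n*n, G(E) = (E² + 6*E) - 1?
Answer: 13312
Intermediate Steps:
G(E) = -1 + E² + 6*E
d(t, n) = n² + t² (d(t, n) = t² + n² = n² + t²)
(40 - 1*68) + 92*d(G(-2), -8) = (40 - 1*68) + 92*((-8)² + (-1 + (-2)² + 6*(-2))²) = (40 - 68) + 92*(64 + (-1 + 4 - 12)²) = -28 + 92*(64 + (-9)²) = -28 + 92*(64 + 81) = -28 + 92*145 = -28 + 13340 = 13312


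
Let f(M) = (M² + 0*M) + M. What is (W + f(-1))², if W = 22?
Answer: 484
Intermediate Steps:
f(M) = M + M² (f(M) = (M² + 0) + M = M² + M = M + M²)
(W + f(-1))² = (22 - (1 - 1))² = (22 - 1*0)² = (22 + 0)² = 22² = 484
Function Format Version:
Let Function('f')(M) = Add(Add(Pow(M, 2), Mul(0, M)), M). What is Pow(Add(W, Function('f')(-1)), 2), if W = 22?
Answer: 484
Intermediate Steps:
Function('f')(M) = Add(M, Pow(M, 2)) (Function('f')(M) = Add(Add(Pow(M, 2), 0), M) = Add(Pow(M, 2), M) = Add(M, Pow(M, 2)))
Pow(Add(W, Function('f')(-1)), 2) = Pow(Add(22, Mul(-1, Add(1, -1))), 2) = Pow(Add(22, Mul(-1, 0)), 2) = Pow(Add(22, 0), 2) = Pow(22, 2) = 484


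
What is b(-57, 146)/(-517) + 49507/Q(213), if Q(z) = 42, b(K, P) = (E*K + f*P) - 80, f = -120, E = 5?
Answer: 26346289/21714 ≈ 1213.3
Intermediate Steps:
b(K, P) = -80 - 120*P + 5*K (b(K, P) = (5*K - 120*P) - 80 = (-120*P + 5*K) - 80 = -80 - 120*P + 5*K)
b(-57, 146)/(-517) + 49507/Q(213) = (-80 - 120*146 + 5*(-57))/(-517) + 49507/42 = (-80 - 17520 - 285)*(-1/517) + 49507*(1/42) = -17885*(-1/517) + 49507/42 = 17885/517 + 49507/42 = 26346289/21714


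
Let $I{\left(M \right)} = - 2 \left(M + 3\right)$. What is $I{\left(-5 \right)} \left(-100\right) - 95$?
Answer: $-495$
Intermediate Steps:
$I{\left(M \right)} = -6 - 2 M$ ($I{\left(M \right)} = - 2 \left(3 + M\right) = -6 - 2 M$)
$I{\left(-5 \right)} \left(-100\right) - 95 = \left(-6 - -10\right) \left(-100\right) - 95 = \left(-6 + 10\right) \left(-100\right) - 95 = 4 \left(-100\right) - 95 = -400 - 95 = -495$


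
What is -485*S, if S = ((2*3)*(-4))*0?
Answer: 0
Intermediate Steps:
S = 0 (S = (6*(-4))*0 = -24*0 = 0)
-485*S = -485*0 = 0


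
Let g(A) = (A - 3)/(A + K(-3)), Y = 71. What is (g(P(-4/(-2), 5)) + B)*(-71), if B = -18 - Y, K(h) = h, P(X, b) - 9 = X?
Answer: 6248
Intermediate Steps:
P(X, b) = 9 + X
B = -89 (B = -18 - 1*71 = -18 - 71 = -89)
g(A) = 1 (g(A) = (A - 3)/(A - 3) = (-3 + A)/(-3 + A) = 1)
(g(P(-4/(-2), 5)) + B)*(-71) = (1 - 89)*(-71) = -88*(-71) = 6248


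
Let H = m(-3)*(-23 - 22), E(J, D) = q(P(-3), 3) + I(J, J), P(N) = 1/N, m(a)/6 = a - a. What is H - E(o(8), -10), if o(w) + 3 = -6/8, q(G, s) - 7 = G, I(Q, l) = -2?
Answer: -14/3 ≈ -4.6667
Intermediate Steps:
m(a) = 0 (m(a) = 6*(a - a) = 6*0 = 0)
q(G, s) = 7 + G
o(w) = -15/4 (o(w) = -3 - 6/8 = -3 - 6*⅛ = -3 - ¾ = -15/4)
E(J, D) = 14/3 (E(J, D) = (7 + 1/(-3)) - 2 = (7 - ⅓) - 2 = 20/3 - 2 = 14/3)
H = 0 (H = 0*(-23 - 22) = 0*(-45) = 0)
H - E(o(8), -10) = 0 - 1*14/3 = 0 - 14/3 = -14/3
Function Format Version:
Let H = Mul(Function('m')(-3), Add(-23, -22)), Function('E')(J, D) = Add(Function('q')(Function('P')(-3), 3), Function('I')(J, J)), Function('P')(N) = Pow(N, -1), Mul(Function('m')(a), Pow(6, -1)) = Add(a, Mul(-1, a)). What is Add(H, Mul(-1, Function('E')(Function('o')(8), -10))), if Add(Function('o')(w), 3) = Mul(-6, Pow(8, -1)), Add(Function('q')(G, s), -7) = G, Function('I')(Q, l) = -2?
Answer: Rational(-14, 3) ≈ -4.6667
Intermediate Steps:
Function('m')(a) = 0 (Function('m')(a) = Mul(6, Add(a, Mul(-1, a))) = Mul(6, 0) = 0)
Function('q')(G, s) = Add(7, G)
Function('o')(w) = Rational(-15, 4) (Function('o')(w) = Add(-3, Mul(-6, Pow(8, -1))) = Add(-3, Mul(-6, Rational(1, 8))) = Add(-3, Rational(-3, 4)) = Rational(-15, 4))
Function('E')(J, D) = Rational(14, 3) (Function('E')(J, D) = Add(Add(7, Pow(-3, -1)), -2) = Add(Add(7, Rational(-1, 3)), -2) = Add(Rational(20, 3), -2) = Rational(14, 3))
H = 0 (H = Mul(0, Add(-23, -22)) = Mul(0, -45) = 0)
Add(H, Mul(-1, Function('E')(Function('o')(8), -10))) = Add(0, Mul(-1, Rational(14, 3))) = Add(0, Rational(-14, 3)) = Rational(-14, 3)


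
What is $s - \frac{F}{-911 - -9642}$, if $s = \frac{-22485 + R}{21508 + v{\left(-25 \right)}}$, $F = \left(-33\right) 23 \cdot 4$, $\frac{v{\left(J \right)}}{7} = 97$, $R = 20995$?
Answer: $\frac{54350542}{193714697} \approx 0.28057$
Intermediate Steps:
$v{\left(J \right)} = 679$ ($v{\left(J \right)} = 7 \cdot 97 = 679$)
$F = -3036$ ($F = \left(-759\right) 4 = -3036$)
$s = - \frac{1490}{22187}$ ($s = \frac{-22485 + 20995}{21508 + 679} = - \frac{1490}{22187} \approx -0.067156$)
$s - \frac{F}{-911 - -9642} = - \frac{1490}{22187} - - \frac{3036}{-911 - -9642} = - \frac{1490}{22187} - - \frac{3036}{-911 + 9642} = - \frac{1490}{22187} - - \frac{3036}{8731} = - \frac{1490}{22187} + \frac{3036}{8731} = \frac{54350542}{193714697}$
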